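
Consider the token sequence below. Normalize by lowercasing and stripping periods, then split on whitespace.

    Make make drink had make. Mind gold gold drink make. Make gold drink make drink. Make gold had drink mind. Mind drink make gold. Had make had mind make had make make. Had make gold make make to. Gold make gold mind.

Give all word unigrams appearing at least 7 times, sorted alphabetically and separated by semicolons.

Unigram counts meeting the condition (at least 7 times):
  gold: 8
  make: 16

gold; make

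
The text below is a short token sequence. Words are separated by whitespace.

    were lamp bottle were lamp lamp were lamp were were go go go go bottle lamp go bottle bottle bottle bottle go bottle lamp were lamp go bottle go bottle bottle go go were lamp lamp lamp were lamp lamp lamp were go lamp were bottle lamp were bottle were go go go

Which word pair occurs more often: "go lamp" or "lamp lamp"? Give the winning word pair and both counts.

"lamp lamp" (5 vs 1)

"go lamp": 1 occurrence
"lamp lamp": 5 occurrences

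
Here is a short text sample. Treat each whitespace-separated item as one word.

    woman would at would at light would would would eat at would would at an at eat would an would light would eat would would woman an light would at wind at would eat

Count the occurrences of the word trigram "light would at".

Scanning the 32 overlapping trigram windows for "light would at":
  position 28–30: light would at

1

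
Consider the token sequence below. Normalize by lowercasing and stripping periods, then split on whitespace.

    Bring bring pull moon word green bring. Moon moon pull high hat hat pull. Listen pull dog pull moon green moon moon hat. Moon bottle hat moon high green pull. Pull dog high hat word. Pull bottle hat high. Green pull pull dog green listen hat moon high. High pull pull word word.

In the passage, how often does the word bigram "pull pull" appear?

Scanning the 52 overlapping bigram windows for "pull pull":
  position 30–31: pull pull
  position 41–42: pull pull
  position 50–51: pull pull

3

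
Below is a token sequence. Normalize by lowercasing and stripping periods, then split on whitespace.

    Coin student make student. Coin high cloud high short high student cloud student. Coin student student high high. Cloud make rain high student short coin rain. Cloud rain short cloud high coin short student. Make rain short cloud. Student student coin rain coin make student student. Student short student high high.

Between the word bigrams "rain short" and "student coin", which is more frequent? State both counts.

"rain short": 2 occurrences
"student coin": 3 occurrences

"student coin" (3 vs 2)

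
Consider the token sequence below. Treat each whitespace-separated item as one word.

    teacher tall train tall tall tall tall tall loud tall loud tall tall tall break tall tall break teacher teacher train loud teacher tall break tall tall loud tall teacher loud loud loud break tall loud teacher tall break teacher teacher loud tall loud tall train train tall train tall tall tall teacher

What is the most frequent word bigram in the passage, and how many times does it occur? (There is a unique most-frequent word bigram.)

"tall tall", 10 times

Bigram frequencies (highest first):
  tall tall: 10
  tall loud: 5
  loud tall: 5
  tall break: 4
  teacher tall: 3
  tall train: 3
  … (12 more, each ≤ 3)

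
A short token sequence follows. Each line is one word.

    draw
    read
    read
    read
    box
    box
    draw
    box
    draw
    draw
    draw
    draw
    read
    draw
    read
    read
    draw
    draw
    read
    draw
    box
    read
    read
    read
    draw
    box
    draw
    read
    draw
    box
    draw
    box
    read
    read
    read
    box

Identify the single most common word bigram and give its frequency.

Bigram frequencies (highest first):
  read read: 7
  draw read: 5
  draw box: 5
  read draw: 5
  box draw: 4
  draw draw: 4
  … (3 more, each ≤ 2)

"read read", 7 times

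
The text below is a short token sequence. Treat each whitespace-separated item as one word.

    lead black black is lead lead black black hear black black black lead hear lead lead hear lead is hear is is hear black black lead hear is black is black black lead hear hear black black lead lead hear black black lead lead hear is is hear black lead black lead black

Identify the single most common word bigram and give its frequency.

"black black", 8 times

Bigram frequencies (highest first):
  black black: 8
  black lead: 7
  lead hear: 6
  hear black: 5
  lead black: 4
  lead lead: 4
  … (10 more, each ≤ 3)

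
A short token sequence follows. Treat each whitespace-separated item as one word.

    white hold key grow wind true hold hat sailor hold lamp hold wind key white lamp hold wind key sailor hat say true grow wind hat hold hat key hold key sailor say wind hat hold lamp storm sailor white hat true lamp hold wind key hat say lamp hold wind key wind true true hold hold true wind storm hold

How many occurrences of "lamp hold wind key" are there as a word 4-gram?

4

Scanning the 58 overlapping 4-gram windows for "lamp hold wind key":
  position 11–14: lamp hold wind key
  position 16–19: lamp hold wind key
  position 43–46: lamp hold wind key
  position 49–52: lamp hold wind key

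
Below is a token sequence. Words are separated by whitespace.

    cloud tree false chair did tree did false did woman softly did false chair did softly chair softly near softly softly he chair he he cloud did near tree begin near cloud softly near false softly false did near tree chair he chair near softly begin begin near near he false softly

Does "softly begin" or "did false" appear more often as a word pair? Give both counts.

"softly begin": 1 occurrence
"did false": 2 occurrences

"did false" (2 vs 1)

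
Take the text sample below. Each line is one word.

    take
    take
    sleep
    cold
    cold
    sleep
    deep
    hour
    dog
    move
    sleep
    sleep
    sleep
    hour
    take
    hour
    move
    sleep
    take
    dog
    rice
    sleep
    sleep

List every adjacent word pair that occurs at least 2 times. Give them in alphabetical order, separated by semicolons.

Bigram counts meeting the condition (at least 2 times):
  move sleep: 2
  sleep sleep: 3

move sleep; sleep sleep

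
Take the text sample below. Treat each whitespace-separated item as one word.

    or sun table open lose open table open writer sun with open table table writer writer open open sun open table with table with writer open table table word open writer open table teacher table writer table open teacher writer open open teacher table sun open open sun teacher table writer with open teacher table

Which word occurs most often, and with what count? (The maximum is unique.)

"open", 16 times

Unigram frequencies (highest first):
  open: 16
  table: 14
  writer: 8
  sun: 5
  teacher: 5
  with: 4
  … (3 more, each ≤ 1)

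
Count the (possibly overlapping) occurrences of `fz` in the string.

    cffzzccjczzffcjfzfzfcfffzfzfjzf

5

Sliding a length-2 window over the 31 characters (30 positions):
  position 3–4: fz
  position 16–17: fz
  position 18–19: fz
  position 24–25: fz
  position 26–27: fz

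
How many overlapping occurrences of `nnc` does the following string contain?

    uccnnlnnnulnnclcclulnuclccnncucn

2

Sliding a length-3 window over the 32 characters (30 positions):
  position 12–14: nnc
  position 27–29: nnc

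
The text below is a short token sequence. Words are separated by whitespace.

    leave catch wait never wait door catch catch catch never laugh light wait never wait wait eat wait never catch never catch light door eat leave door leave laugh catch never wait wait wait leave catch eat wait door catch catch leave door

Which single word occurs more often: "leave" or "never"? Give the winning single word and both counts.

"leave": 5 occurrences
"never": 6 occurrences

"never" (6 vs 5)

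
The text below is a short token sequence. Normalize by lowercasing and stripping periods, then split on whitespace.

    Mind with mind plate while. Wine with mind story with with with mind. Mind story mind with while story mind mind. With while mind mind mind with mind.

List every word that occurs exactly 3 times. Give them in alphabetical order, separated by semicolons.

story; while

Unigram counts meeting the condition (exactly 3 times):
  story: 3
  while: 3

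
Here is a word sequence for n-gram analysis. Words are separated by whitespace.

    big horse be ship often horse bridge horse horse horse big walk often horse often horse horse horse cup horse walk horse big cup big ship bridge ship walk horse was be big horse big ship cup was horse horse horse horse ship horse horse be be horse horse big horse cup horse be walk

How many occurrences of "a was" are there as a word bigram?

0

Scanning the 54 overlapping bigram windows for "a was":
  (none found)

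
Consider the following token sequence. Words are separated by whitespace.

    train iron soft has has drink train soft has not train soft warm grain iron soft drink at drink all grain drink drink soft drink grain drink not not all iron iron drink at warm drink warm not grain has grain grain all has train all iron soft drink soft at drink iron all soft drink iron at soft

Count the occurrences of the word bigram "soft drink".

Scanning the 58 overlapping bigram windows for "soft drink":
  position 16–17: soft drink
  position 24–25: soft drink
  position 48–49: soft drink
  position 55–56: soft drink

4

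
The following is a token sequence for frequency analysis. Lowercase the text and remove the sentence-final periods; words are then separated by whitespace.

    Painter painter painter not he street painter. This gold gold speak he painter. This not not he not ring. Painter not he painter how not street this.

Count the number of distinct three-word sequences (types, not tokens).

24

27 tokens → 25 trigram windows in total.
Repeated trigrams (each contributes count−1 duplicates):
  painter not he: 2
1 duplicate windows → 25 − 1 = 24 distinct.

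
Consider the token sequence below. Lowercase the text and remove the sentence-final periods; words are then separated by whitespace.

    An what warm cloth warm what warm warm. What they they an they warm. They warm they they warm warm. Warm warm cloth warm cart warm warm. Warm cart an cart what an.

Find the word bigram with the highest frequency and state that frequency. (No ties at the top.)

"warm warm", 6 times

Bigram frequencies (highest first):
  warm warm: 6
  they warm: 3
  what warm: 2
  warm cloth: 2
  cloth warm: 2
  warm what: 2
  … (12 more, each ≤ 2)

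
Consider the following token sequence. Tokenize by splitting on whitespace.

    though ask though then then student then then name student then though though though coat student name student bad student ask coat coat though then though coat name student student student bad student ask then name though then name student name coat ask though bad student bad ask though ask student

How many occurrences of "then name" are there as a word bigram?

Scanning the 50 overlapping bigram windows for "then name":
  position 8–9: then name
  position 35–36: then name
  position 38–39: then name

3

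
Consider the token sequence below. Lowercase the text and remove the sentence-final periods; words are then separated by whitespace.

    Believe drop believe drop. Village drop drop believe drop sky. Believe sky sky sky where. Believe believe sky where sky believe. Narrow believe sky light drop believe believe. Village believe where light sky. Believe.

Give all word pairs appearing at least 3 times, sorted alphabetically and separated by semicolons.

Bigram counts meeting the condition (at least 3 times):
  believe drop: 3
  believe sky: 3
  drop believe: 3
  sky believe: 3

believe drop; believe sky; drop believe; sky believe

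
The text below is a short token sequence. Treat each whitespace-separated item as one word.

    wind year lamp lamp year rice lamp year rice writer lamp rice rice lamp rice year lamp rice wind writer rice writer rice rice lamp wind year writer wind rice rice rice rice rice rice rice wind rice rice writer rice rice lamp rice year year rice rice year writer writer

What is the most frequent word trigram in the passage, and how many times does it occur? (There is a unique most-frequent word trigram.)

"rice rice rice", 5 times

Trigram frequencies (highest first):
  rice rice rice: 5
  rice rice lamp: 3
  lamp year rice: 2
  rice lamp rice: 2
  lamp rice year: 2
  rice writer rice: 2
  … (31 more, each ≤ 2)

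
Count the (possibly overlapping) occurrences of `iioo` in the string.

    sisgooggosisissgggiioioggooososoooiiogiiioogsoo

Sliding a length-4 window over the 47 characters (44 positions):
  position 40–43: iioo

1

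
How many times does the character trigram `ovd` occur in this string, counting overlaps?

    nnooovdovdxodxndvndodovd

Sliding a length-3 window over the 24 characters (22 positions):
  position 5–7: ovd
  position 8–10: ovd
  position 22–24: ovd

3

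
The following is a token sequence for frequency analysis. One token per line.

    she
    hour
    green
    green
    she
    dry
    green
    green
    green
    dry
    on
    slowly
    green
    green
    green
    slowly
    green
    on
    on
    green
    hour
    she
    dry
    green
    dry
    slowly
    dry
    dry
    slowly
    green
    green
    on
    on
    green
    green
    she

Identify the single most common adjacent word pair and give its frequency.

"green green", 7 times

Bigram frequencies (highest first):
  green green: 7
  slowly green: 3
  green she: 2
  she dry: 2
  dry green: 2
  green dry: 2
  … (13 more, each ≤ 2)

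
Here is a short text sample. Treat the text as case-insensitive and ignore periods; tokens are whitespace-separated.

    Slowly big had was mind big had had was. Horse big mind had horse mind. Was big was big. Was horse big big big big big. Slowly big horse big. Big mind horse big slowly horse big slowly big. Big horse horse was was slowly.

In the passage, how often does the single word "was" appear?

Scanning the 45 tokens for "was":
  position 4: was
  position 9: was
  position 16: was
  position 18: was
  position 20: was
  position 43: was
  position 44: was

7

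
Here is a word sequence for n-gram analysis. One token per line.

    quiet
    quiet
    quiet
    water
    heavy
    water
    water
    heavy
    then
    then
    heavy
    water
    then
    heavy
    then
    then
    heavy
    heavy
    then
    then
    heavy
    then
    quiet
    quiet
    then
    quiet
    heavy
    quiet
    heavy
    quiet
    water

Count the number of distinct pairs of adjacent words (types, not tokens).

14

31 tokens → 30 bigram windows in total.
Repeated bigrams (each contributes count−1 duplicates):
  heavy then: 4
  then heavy: 4
  quiet quiet: 3
  then then: 3
  heavy quiet: 2
  heavy water: 2
  quiet heavy: 2
  quiet water: 2
  … (2 more repeated)
16 duplicate windows → 30 − 16 = 14 distinct.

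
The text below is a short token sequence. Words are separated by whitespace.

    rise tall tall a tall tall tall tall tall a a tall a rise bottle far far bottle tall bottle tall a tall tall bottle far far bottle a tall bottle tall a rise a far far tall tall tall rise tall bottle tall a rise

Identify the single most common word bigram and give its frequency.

Bigram frequencies (highest first):
  tall tall: 8
  tall a: 6
  a tall: 4
  bottle tall: 4
  tall bottle: 4
  a rise: 3
  … (11 more, each ≤ 3)

"tall tall", 8 times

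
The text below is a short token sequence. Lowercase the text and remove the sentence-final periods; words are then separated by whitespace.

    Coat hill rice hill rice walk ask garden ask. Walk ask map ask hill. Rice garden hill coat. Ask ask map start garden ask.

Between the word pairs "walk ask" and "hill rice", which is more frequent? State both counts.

"hill rice" (3 vs 2)

"walk ask": 2 occurrences
"hill rice": 3 occurrences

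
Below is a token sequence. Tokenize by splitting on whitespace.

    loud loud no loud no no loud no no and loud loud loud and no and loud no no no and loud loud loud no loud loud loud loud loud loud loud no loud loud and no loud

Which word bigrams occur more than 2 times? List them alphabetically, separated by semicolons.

and loud; loud loud; loud no; no and; no loud; no no

Bigram counts meeting the condition (more than 2 times):
  and loud: 3
  loud loud: 12
  loud no: 6
  no and: 3
  no loud: 5
  no no: 4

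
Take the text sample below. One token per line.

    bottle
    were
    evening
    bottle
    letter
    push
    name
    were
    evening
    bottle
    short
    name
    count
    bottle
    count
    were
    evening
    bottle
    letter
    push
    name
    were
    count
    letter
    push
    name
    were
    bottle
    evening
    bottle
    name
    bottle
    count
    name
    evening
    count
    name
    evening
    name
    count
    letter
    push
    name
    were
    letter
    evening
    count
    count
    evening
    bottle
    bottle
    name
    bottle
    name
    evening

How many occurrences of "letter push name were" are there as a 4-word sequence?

Scanning the 52 overlapping 4-gram windows for "letter push name were":
  position 5–8: letter push name were
  position 19–22: letter push name were
  position 24–27: letter push name were
  position 41–44: letter push name were

4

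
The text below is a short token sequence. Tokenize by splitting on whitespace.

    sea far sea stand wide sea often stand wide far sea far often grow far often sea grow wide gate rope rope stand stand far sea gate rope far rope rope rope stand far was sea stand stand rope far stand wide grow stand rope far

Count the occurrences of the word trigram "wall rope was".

0

Scanning the 44 overlapping trigram windows for "wall rope was":
  (none found)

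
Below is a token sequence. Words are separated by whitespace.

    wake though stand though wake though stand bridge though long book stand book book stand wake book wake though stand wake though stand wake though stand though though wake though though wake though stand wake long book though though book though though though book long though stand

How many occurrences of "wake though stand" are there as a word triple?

6

Scanning the 45 overlapping trigram windows for "wake though stand":
  position 1–3: wake though stand
  position 5–7: wake though stand
  position 18–20: wake though stand
  position 21–23: wake though stand
  position 24–26: wake though stand
  position 32–34: wake though stand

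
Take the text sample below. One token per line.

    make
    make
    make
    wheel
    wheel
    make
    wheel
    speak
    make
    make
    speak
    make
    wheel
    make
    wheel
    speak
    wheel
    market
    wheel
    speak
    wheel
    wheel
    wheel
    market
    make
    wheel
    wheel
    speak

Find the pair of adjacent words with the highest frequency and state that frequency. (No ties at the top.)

"make wheel", 5 times

Bigram frequencies (highest first):
  make wheel: 5
  wheel wheel: 4
  wheel speak: 4
  make make: 3
  wheel make: 2
  speak make: 2
  … (5 more, each ≤ 2)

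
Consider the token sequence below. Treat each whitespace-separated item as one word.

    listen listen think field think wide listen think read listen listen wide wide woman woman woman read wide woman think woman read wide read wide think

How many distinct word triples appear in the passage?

26 tokens → 24 trigram windows in total.
Repeated trigrams (each contributes count−1 duplicates):
  woman read wide: 2
1 duplicate windows → 24 − 1 = 23 distinct.

23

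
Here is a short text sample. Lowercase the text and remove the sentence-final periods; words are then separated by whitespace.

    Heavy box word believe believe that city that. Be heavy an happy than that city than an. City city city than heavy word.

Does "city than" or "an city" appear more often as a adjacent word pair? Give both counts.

"city than": 2 occurrences
"an city": 1 occurrence

"city than" (2 vs 1)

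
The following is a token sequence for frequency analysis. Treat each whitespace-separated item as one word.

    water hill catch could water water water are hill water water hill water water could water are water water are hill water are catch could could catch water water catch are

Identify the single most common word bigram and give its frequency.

"water water", 6 times

Bigram frequencies (highest first):
  water water: 6
  water are: 4
  hill water: 3
  water hill: 2
  catch could: 2
  could water: 2
  … (10 more, each ≤ 2)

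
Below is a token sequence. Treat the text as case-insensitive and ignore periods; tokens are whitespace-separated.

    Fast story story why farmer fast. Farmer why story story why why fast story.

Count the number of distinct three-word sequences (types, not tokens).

14 tokens → 12 trigram windows in total.
Repeated trigrams (each contributes count−1 duplicates):
  story story why: 2
1 duplicate windows → 12 − 1 = 11 distinct.

11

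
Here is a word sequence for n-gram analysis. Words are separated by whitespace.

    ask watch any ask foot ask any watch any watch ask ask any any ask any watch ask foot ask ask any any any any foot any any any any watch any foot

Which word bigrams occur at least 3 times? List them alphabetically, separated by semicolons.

any any; any watch; ask any; watch any

Bigram counts meeting the condition (at least 3 times):
  any any: 7
  any watch: 4
  ask any: 4
  watch any: 3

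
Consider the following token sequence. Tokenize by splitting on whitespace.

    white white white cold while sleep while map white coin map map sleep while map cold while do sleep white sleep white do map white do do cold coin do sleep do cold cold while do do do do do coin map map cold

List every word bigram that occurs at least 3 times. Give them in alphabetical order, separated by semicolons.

cold while; do do

Bigram counts meeting the condition (at least 3 times):
  cold while: 3
  do do: 5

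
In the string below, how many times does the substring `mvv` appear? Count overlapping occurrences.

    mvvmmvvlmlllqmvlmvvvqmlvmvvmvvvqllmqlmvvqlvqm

6

Sliding a length-3 window over the 45 characters (43 positions):
  position 1–3: mvv
  position 5–7: mvv
  position 17–19: mvv
  position 25–27: mvv
  position 28–30: mvv
  position 38–40: mvv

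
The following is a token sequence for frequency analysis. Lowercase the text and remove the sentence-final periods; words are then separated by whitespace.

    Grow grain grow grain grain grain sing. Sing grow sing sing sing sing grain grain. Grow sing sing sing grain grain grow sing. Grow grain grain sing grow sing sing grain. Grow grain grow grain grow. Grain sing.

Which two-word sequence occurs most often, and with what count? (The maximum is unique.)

"sing sing", 7 times

Bigram frequencies (highest first):
  sing sing: 7
  grow grain: 6
  grain grow: 6
  grain grain: 5
  grow sing: 4
  grain sing: 3
  … (2 more, each ≤ 3)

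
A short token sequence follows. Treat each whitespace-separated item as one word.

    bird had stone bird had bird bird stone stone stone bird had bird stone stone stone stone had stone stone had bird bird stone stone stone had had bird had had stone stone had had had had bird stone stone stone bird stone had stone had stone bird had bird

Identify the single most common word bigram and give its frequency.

"stone stone", 11 times

Bigram frequencies (highest first):
  stone stone: 11
  had bird: 6
  stone had: 6
  bird had: 5
  had stone: 5
  bird stone: 5
  … (3 more, each ≤ 5)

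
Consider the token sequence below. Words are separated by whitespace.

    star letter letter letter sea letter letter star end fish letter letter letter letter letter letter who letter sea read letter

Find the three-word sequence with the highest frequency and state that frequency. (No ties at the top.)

Trigram frequencies (highest first):
  letter letter letter: 5
  star letter letter: 1
  letter letter sea: 1
  letter sea letter: 1
  sea letter letter: 1
  letter letter star: 1
  … (9 more, each ≤ 1)

"letter letter letter", 5 times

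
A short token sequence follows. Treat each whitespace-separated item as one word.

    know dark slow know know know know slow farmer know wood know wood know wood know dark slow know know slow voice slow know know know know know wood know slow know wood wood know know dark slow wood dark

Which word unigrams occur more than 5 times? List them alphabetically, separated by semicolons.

know; slow; wood

Unigram counts meeting the condition (more than 5 times):
  know: 20
  slow: 7
  wood: 7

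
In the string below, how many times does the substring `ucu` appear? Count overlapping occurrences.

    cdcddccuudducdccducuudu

Sliding a length-3 window over the 23 characters (21 positions):
  position 18–20: ucu

1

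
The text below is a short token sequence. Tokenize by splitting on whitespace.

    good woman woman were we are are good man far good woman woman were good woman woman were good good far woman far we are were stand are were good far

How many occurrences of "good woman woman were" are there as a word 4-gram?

Scanning the 28 overlapping 4-gram windows for "good woman woman were":
  position 1–4: good woman woman were
  position 11–14: good woman woman were
  position 15–18: good woman woman were

3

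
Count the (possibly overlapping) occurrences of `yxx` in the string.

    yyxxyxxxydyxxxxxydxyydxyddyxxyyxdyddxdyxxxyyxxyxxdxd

7

Sliding a length-3 window over the 52 characters (50 positions):
  position 2–4: yxx
  position 5–7: yxx
  position 11–13: yxx
  position 27–29: yxx
  position 39–41: yxx
  position 44–46: yxx
  position 47–49: yxx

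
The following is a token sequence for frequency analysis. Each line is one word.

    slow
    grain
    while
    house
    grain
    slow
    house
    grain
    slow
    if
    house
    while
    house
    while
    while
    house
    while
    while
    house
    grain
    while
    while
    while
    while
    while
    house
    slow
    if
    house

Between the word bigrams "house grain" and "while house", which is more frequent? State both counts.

"while house" (5 vs 3)

"house grain": 3 occurrences
"while house": 5 occurrences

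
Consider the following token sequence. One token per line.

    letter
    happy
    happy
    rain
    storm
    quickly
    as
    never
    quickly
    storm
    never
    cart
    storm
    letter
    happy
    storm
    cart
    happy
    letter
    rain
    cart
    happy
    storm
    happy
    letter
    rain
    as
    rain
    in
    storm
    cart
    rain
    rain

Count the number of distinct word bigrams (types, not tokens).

26

33 tokens → 32 bigram windows in total.
Repeated bigrams (each contributes count−1 duplicates):
  cart happy: 2
  happy letter: 2
  happy storm: 2
  letter happy: 2
  letter rain: 2
  storm cart: 2
6 duplicate windows → 32 − 6 = 26 distinct.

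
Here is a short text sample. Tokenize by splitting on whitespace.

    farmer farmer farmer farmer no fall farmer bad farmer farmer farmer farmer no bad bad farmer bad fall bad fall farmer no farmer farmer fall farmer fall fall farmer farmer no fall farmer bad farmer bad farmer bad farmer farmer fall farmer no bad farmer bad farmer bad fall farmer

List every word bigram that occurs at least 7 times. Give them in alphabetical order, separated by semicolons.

bad farmer; fall farmer; farmer bad; farmer farmer

Bigram counts meeting the condition (at least 7 times):
  bad farmer: 7
  fall farmer: 7
  farmer bad: 7
  farmer farmer: 9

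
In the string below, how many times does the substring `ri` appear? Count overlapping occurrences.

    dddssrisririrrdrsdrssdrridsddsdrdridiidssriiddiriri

8

Sliding a length-2 window over the 51 characters (50 positions):
  position 6–7: ri
  position 9–10: ri
  position 11–12: ri
  position 24–25: ri
  position 34–35: ri
  position 42–43: ri
  position 48–49: ri
  position 50–51: ri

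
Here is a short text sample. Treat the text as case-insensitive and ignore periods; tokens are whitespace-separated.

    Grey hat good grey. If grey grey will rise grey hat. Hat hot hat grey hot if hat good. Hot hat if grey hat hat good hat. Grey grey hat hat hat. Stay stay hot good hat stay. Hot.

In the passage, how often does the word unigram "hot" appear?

Scanning the 39 tokens for "hot":
  position 13: hot
  position 16: hot
  position 20: hot
  position 35: hot
  position 39: hot

5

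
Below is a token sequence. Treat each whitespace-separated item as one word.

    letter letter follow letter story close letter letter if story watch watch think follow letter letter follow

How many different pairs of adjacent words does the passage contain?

17 tokens → 16 bigram windows in total.
Repeated bigrams (each contributes count−1 duplicates):
  letter letter: 3
  follow letter: 2
  letter follow: 2
4 duplicate windows → 16 − 4 = 12 distinct.

12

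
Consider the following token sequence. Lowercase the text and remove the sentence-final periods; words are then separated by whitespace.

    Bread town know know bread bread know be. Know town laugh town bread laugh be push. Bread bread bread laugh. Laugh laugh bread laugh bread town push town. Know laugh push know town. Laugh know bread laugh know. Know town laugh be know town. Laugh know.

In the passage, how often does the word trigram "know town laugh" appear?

Scanning the 44 overlapping trigram windows for "know town laugh":
  position 9–11: know town laugh
  position 32–34: know town laugh
  position 39–41: know town laugh
  position 43–45: know town laugh

4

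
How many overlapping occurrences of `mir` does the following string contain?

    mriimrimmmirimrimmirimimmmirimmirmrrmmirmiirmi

5

Sliding a length-3 window over the 46 characters (44 positions):
  position 10–12: mir
  position 18–20: mir
  position 26–28: mir
  position 31–33: mir
  position 38–40: mir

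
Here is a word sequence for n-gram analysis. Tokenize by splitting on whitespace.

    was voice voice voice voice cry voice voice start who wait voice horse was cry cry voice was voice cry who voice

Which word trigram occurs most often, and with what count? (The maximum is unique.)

Trigram frequencies (highest first):
  voice voice voice: 2
  was voice voice: 1
  voice voice cry: 1
  voice cry voice: 1
  cry voice voice: 1
  voice voice start: 1
  … (13 more, each ≤ 1)

"voice voice voice", 2 times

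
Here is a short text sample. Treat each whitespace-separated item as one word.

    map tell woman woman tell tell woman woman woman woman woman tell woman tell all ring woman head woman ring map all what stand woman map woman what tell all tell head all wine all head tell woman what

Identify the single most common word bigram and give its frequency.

Bigram frequencies (highest first):
  woman woman: 5
  tell woman: 4
  woman tell: 3
  tell all: 2
  woman what: 2
  map tell: 1
  … (21 more, each ≤ 1)

"woman woman", 5 times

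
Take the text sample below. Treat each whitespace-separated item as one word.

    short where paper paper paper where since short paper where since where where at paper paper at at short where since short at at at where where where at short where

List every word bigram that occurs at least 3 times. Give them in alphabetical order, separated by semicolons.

Bigram counts meeting the condition (at least 3 times):
  at at: 3
  paper paper: 3
  short where: 3
  where since: 3
  where where: 3

at at; paper paper; short where; where since; where where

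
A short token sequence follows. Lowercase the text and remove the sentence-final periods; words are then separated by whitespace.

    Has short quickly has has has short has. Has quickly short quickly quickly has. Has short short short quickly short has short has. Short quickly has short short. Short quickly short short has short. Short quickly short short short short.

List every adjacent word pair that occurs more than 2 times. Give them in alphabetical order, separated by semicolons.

has has; has short; quickly has; quickly short; short has; short quickly; short short

Bigram counts meeting the condition (more than 2 times):
  has has: 4
  has short: 7
  quickly has: 3
  quickly short: 4
  short has: 4
  short quickly: 6
  short short: 9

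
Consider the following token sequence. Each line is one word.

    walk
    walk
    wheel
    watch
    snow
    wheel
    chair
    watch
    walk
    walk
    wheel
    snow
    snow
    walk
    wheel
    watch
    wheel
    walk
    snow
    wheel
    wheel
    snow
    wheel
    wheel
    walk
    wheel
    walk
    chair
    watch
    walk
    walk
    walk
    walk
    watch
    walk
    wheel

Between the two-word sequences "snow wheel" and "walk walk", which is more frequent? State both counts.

"walk walk" (5 vs 3)

"snow wheel": 3 occurrences
"walk walk": 5 occurrences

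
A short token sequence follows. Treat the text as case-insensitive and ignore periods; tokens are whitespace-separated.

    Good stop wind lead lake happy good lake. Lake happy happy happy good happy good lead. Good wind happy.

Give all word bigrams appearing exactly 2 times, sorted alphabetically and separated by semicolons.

Bigram counts meeting the condition (exactly 2 times):
  happy happy: 2
  lake happy: 2

happy happy; lake happy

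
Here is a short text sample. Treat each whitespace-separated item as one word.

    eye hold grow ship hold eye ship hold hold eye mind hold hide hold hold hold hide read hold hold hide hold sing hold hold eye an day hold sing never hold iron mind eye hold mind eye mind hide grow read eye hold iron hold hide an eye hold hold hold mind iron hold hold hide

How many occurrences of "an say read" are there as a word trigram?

Scanning the 55 overlapping trigram windows for "an say read":
  (none found)

0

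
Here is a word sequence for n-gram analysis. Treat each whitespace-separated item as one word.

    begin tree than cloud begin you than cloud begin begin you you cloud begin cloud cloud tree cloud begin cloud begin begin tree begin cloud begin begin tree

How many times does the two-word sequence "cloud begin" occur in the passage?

Scanning the 27 overlapping bigram windows for "cloud begin":
  position 4–5: cloud begin
  position 8–9: cloud begin
  position 13–14: cloud begin
  position 18–19: cloud begin
  position 20–21: cloud begin
  position 25–26: cloud begin

6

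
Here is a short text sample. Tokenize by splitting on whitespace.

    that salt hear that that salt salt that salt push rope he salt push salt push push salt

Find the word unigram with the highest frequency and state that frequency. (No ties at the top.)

"salt", 7 times

Unigram frequencies (highest first):
  salt: 7
  that: 4
  push: 4
  hear: 1
  rope: 1
  he: 1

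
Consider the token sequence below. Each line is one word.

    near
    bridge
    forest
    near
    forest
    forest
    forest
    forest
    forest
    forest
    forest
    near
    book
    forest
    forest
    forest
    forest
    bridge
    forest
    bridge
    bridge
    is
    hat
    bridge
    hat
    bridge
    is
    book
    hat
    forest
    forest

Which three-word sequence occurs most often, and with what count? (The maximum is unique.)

"forest forest forest", 7 times

Trigram frequencies (highest first):
  forest forest forest: 7
  near bridge forest: 1
  bridge forest near: 1
  forest near forest: 1
  near forest forest: 1
  forest forest near: 1
  … (17 more, each ≤ 1)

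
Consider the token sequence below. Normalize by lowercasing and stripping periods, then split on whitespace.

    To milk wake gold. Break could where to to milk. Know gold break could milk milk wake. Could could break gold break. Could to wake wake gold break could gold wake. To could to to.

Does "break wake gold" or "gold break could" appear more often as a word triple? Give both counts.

"break wake gold": 0 occurrences
"gold break could": 4 occurrences

"gold break could" (4 vs 0)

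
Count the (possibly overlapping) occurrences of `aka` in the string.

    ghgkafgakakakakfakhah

Sliding a length-3 window over the 21 characters (19 positions):
  position 8–10: aka
  position 10–12: aka
  position 12–14: aka

3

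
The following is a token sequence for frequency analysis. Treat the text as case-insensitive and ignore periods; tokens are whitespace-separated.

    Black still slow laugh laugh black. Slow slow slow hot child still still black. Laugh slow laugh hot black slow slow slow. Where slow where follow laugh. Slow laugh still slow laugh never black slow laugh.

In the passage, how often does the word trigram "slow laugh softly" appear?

0

Scanning the 34 overlapping trigram windows for "slow laugh softly":
  (none found)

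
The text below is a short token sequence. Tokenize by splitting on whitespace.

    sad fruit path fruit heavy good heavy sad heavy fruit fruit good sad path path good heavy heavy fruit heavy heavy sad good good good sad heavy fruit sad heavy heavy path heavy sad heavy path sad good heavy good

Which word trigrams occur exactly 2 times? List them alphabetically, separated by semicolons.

heavy sad heavy; sad heavy fruit

Trigram counts meeting the condition (exactly 2 times):
  heavy sad heavy: 2
  sad heavy fruit: 2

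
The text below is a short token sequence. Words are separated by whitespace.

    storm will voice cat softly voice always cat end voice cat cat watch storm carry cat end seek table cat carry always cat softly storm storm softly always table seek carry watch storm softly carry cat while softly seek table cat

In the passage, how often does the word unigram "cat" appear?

Scanning the 41 tokens for "cat":
  position 4: cat
  position 8: cat
  position 11: cat
  position 12: cat
  position 16: cat
  position 20: cat
  position 23: cat
  position 36: cat
  position 41: cat

9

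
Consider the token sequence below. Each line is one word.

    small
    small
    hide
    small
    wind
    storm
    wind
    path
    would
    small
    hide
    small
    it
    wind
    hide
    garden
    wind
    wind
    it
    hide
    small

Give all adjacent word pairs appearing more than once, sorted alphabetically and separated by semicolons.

hide small; small hide

Bigram counts meeting the condition (more than once):
  hide small: 3
  small hide: 2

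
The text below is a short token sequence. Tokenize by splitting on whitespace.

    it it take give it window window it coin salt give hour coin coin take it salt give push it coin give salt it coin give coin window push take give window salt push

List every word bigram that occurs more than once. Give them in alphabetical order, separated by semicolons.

coin give; it coin; salt give; take give

Bigram counts meeting the condition (more than once):
  coin give: 2
  it coin: 3
  salt give: 2
  take give: 2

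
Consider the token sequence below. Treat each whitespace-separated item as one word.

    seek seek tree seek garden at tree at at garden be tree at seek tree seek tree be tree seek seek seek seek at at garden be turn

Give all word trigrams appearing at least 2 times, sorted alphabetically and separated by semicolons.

Trigram counts meeting the condition (at least 2 times):
  at at garden: 2
  at garden be: 2
  seek seek seek: 2
  seek tree seek: 2

at at garden; at garden be; seek seek seek; seek tree seek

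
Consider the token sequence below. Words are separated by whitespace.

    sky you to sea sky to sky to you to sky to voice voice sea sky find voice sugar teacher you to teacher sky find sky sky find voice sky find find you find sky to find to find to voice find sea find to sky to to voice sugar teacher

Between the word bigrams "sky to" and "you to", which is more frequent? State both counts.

"sky to": 5 occurrences
"you to": 3 occurrences

"sky to" (5 vs 3)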